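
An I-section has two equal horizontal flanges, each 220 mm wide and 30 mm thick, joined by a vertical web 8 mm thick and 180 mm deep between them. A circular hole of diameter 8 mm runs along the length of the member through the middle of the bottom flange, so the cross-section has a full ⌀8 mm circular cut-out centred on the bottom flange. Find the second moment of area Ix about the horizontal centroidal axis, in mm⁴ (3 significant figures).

Treat the section as a set of non-overlapping primitives; coordinates are from the bounding-box lower-left.
Bottom flange: 220 × 30, A = 6 600 mm², y = 15 mm, Ī = 495 000 mm⁴.
Web: 8 × 180, A = 1 440 mm², y = 120 mm, Ī = 3 888 000 mm⁴.
Top flange: 220 × 30, A = 6 600 mm², y = 225 mm, Ī = 495 000 mm⁴.
Hole (subtracted): ⌀8, A = 50.265 mm², y = 15 mm, Ī = 201.06 mm⁴.
Centroid: ȳ = ΣA·y / ΣA = 120.36 mm.
Transfer each piece to the horizontal centroidal axis using Ī + A·d² with d = y − 120.36:
  bottom flange: d = -105.36 mm → contributes +73 762 253 mm⁴
  web: d = -0.36175 mm → contributes +3 888 188 mm⁴
  top flange: d = 104.64 mm → contributes +72 759 474 mm⁴
  hole: d = -105.36 mm → contributes −558 203 mm⁴
Total I = 149 851 713 mm⁴.

Ix ≈ 1.50 × 10⁸ mm⁴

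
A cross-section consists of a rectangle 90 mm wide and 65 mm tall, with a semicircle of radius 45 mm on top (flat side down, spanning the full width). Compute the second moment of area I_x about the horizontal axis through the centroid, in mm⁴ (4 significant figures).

Break the section into simple shapes (no overlaps), measuring from the bottom-left corner of the bounding box.
Rectangular body: 90 × 65, A = 5 850 mm², y = 32.5 mm, Ī = 2 059 688 mm⁴.
Semicircular cap: semicircle r = 45, A = 3180.86 mm², y = 84.0986 mm, Ī = 450 072 mm⁴.
Centroid: ȳ = ΣA·y / ΣA = 50.6741 mm.
Transfer each piece to the horizontal axis through the centroid using Ī + A·d² with d = y − 50.6741:
  rectangular body: d = -18.1741 mm → contributes +3 991 936 mm⁴
  semicircular cap: d = 33.4245 mm → contributes +4 003 716 mm⁴
Total I = 7 995 652 mm⁴.

I_x ≈ 7.996 × 10⁶ mm⁴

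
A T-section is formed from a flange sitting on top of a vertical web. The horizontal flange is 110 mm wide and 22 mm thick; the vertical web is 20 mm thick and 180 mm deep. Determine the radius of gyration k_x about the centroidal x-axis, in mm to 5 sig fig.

k_x ≈ 63.899 mm

Split into non-overlapping primitives; take the origin at the lower-left of the bounding box.
Flange: 110 × 22, A = 2 420 mm², y = 191 mm, Ī = 97606.67 mm⁴.
Web: 20 × 180, A = 3 600 mm², y = 90 mm, Ī = 9 720 000 mm⁴.
Centroid: ȳ = ΣA·y / ΣA = 130.6013 mm.
Transfer each piece to the centroidal x-axis using Ī + A·d² with d = y − 130.6013:
  flange: d = 60.39867 mm → contributes +8 925 765 mm⁴
  web: d = -40.60133 mm → contributes +15 654 484 mm⁴
Total I = 24 580 250 mm⁴.
Radius of gyration: k = √(I/A) = √(24 580 250 / 6 020) = 63.89912 mm.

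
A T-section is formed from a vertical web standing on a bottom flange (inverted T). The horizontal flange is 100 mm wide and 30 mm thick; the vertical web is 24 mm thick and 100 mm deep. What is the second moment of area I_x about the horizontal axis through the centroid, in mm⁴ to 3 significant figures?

Split into non-overlapping primitives; take the origin at the lower-left of the bounding box.
Flange: 100 × 30, A = 3 000 mm², y = 15 mm, Ī = 225 000 mm⁴.
Web: 24 × 100, A = 2 400 mm², y = 80 mm, Ī = 2 000 000 mm⁴.
Centroid: ȳ = ΣA·y / ΣA = 43.889 mm.
Transfer each piece to the horizontal axis through the centroid using Ī + A·d² with d = y − 43.889:
  flange: d = -28.889 mm → contributes +2 728 704 mm⁴
  web: d = 36.111 mm → contributes +5 129 630 mm⁴
Total I = 7 858 333 mm⁴.

I_x ≈ 7.86 × 10⁶ mm⁴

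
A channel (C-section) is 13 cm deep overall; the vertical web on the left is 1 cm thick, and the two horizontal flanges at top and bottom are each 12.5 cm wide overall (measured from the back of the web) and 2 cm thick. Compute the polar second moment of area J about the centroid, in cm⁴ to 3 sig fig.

J ≈ 2490 cm⁴

Break the section into simple shapes (no overlaps), measuring from the bottom-left corner of the bounding box.
Web: 1 × 13, A = 13 cm², y = 6.5 cm, Ī = 183.08 cm⁴.
Top flange (beyond web): 11.5 × 2, A = 23 cm², y = 12 cm, Ī = 7.6667 cm⁴.
Bottom flange (beyond web): 11.5 × 2, A = 23 cm², y = 1 cm, Ī = 7.6667 cm⁴.
By symmetry the centroid is at mid-height, ȳ = 6.5 cm.
Transfer each piece to the centroidal x-axis using Ī + A·d² with d = y − 6.5:
  web: d = 0 cm → contributes +183.08 cm⁴
  top flange (beyond web): d = 5.5 cm → contributes +703.42 cm⁴
  bottom flange (beyond web): d = -5.5 cm → contributes +703.42 cm⁴
Total I = 1589.9 cm⁴.
For the y-axis: x̄ = 5.3729 cm.
Repeating about the centroidal y-axis gives I_y = 903.96 cm⁴.
Polar second moment: J = I_x + I_y = 2493.9 cm⁴.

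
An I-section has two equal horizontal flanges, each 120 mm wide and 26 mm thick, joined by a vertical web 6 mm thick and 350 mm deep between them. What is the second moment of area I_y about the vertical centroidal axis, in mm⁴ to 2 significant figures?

I_y ≈ 7.5 × 10⁶ mm⁴

Decompose the section into non-overlapping parts with the origin at the bottom-left of its bounding rectangle.
Bottom flange: 120 × 26, A = 3 120 mm², x = 60 mm, Ī = 3 744 000 mm⁴.
Web: 6 × 350, A = 2 100 mm², x = 60 mm, Ī = 6 300 mm⁴.
Top flange: 120 × 26, A = 3 120 mm², x = 60 mm, Ī = 3 744 000 mm⁴.
By symmetry the centroid is at mid-width, x̄ = 60 mm.
All pieces are centred on the vertical centroidal axis, so I = ΣĪ = 7 494 300 mm⁴.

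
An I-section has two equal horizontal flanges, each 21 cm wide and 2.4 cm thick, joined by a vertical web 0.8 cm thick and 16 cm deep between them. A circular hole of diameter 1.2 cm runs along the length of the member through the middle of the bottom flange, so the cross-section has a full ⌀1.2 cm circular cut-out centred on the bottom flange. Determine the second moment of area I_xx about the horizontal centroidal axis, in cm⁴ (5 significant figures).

Treat the section as a set of non-overlapping primitives; coordinates are from the bounding-box lower-left.
Bottom flange: 21 × 2.4, A = 50.4 cm², y = 1.2 cm, Ī = 24.192 cm⁴.
Web: 0.8 × 16, A = 12.8 cm², y = 10.4 cm, Ī = 273.0667 cm⁴.
Top flange: 21 × 2.4, A = 50.4 cm², y = 19.6 cm, Ī = 24.192 cm⁴.
Hole (subtracted): ⌀1.2, A = 1.130973 cm², y = 1.2 cm, Ī = 0.1017876 cm⁴.
Centroid: ȳ = ΣA·y / ΣA = 10.49251 cm.
Transfer each piece to the horizontal centroidal axis using Ī + A·d² with d = y − 10.49251:
  bottom flange: d = -9.292514 cm → contributes +4376.273 cm⁴
  web: d = -0.09251396 cm → contributes +273.1762 cm⁴
  top flange: d = 9.107486 cm → contributes +4204.686 cm⁴
  hole: d = -9.292514 cm → contributes −97.76226 cm⁴
Total I = 8756.373 cm⁴.

I_xx ≈ 8756.4 cm⁴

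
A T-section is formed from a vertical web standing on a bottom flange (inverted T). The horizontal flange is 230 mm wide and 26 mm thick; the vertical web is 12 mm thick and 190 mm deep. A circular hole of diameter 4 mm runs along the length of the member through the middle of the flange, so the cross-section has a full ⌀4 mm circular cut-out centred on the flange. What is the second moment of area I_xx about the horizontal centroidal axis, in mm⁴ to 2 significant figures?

I_xx ≈ 2.6 × 10⁷ mm⁴

Split into non-overlapping primitives; take the origin at the lower-left of the bounding box.
Flange: 230 × 26, A = 5 980 mm², y = 13 mm, Ī = 336 873 mm⁴.
Web: 12 × 190, A = 2 280 mm², y = 121 mm, Ī = 6 859 000 mm⁴.
Hole (subtracted): ⌀4, A = 12.57 mm², y = 13 mm, Ī = 12.57 mm⁴.
Centroid: ȳ = ΣA·y / ΣA = 42.86 mm.
Transfer each piece to the horizontal centroidal axis using Ī + A·d² with d = y − 42.86:
  flange: d = -29.86 mm → contributes +5 667 530 mm⁴
  web: d = 78.14 mm → contributes +20 781 586 mm⁴
  hole: d = -29.86 mm → contributes −11 214 mm⁴
Total I = 26 437 901 mm⁴.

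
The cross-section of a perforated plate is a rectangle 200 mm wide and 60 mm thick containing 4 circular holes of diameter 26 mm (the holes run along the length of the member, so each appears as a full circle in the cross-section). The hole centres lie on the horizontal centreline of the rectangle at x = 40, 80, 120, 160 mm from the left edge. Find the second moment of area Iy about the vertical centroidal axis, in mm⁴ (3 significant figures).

Iy ≈ 3.57 × 10⁷ mm⁴

Treat the section as a set of non-overlapping primitives; coordinates are from the bounding-box lower-left.
Plate: 200 × 60, A = 12 000 mm², x = 100 mm, Ī = 40 000 000 mm⁴.
Hole 1 (subtracted): ⌀26, A = 530.93 mm², x = 40 mm, Ī = 22 432 mm⁴.
Hole 2 (subtracted): ⌀26, A = 530.93 mm², x = 80 mm, Ī = 22 432 mm⁴.
Hole 3 (subtracted): ⌀26, A = 530.93 mm², x = 120 mm, Ī = 22 432 mm⁴.
Hole 4 (subtracted): ⌀26, A = 530.93 mm², x = 160 mm, Ī = 22 432 mm⁴.
By symmetry the centroid is at mid-width, x̄ = 100 mm.
Transfer each piece to the vertical centroidal axis using Ī + A·d² with d = x − 100:
  plate: d = 0 mm → contributes +40 000 000 mm⁴
  hole 1: d = -60 mm → contributes −1 933 777 mm⁴
  hole 2: d = -20 mm → contributes −234 803 mm⁴
  hole 3: d = 20 mm → contributes −234 803 mm⁴
  hole 4: d = 60 mm → contributes −1 933 777 mm⁴
Total I = 35 662 840 mm⁴.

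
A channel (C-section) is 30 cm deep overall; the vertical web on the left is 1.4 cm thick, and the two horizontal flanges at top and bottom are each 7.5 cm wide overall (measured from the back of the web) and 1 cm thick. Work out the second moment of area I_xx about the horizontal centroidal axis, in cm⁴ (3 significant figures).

Break the section into simple shapes (no overlaps), measuring from the bottom-left corner of the bounding box.
Web: 1.4 × 30, A = 42 cm², y = 15 cm, Ī = 3 150 cm⁴.
Top flange (beyond web): 6.1 × 1, A = 6.1 cm², y = 29.5 cm, Ī = 0.50833 cm⁴.
Bottom flange (beyond web): 6.1 × 1, A = 6.1 cm², y = 0.5 cm, Ī = 0.50833 cm⁴.
By symmetry the centroid is at mid-height, ȳ = 15 cm.
Transfer each piece to the horizontal centroidal axis using Ī + A·d² with d = y − 15:
  web: d = 0 cm → contributes +3 150 cm⁴
  top flange (beyond web): d = 14.5 cm → contributes +1 283 cm⁴
  bottom flange (beyond web): d = -14.5 cm → contributes +1 283 cm⁴
Total I = 5716.1 cm⁴.

I_xx ≈ 5720 cm⁴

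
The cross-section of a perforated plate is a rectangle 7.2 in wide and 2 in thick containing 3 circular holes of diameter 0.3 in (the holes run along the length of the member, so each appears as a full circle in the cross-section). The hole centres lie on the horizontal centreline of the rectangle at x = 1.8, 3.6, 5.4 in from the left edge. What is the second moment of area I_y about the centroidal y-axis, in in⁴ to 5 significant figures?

Split into non-overlapping primitives; take the origin at the lower-left of the bounding box.
Plate: 7.2 × 2, A = 14.4 in², x = 3.6 in, Ī = 62.208 in⁴.
Hole 1 (subtracted): ⌀0.3, A = 0.07068583 in², x = 1.8 in, Ī = 0.0003976078 in⁴.
Hole 2 (subtracted): ⌀0.3, A = 0.07068583 in², x = 3.6 in, Ī = 0.0003976078 in⁴.
Hole 3 (subtracted): ⌀0.3, A = 0.07068583 in², x = 5.4 in, Ī = 0.0003976078 in⁴.
By symmetry the centroid is at mid-width, x̄ = 3.6 in.
Transfer each piece to the centroidal y-axis using Ī + A·d² with d = x − 3.6:
  plate: d = 0 in → contributes +62.208 in⁴
  hole 1: d = -1.8 in → contributes −0.2294197 in⁴
  hole 2: d = 0 in → contributes −0.0003976078 in⁴
  hole 3: d = 1.8 in → contributes −0.2294197 in⁴
Total I = 61.74876 in⁴.

I_y ≈ 61.749 in⁴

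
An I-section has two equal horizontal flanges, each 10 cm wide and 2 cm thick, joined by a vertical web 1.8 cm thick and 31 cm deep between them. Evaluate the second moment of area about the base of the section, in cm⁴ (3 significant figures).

I_base ≈ 4.47 × 10⁴ cm⁴

Treat the section as a set of non-overlapping primitives; coordinates are from the bounding-box lower-left.
Bottom flange: 10 × 2, A = 20 cm², y = 1 cm, Ī = 6.6667 cm⁴.
Web: 1.8 × 31, A = 55.8 cm², y = 17.5 cm, Ī = 4468.7 cm⁴.
Top flange: 10 × 2, A = 20 cm², y = 34 cm, Ī = 6.6667 cm⁴.
Transfer each piece to a horizontal axis along the bottom face using Ī + A·d² with d = y − 0:
  bottom flange: d = 1 cm → contributes +26.667 cm⁴
  web: d = 17.5 cm → contributes +21 557 cm⁴
  top flange: d = 34 cm → contributes +23 127 cm⁴
Total I = 44 711 cm⁴.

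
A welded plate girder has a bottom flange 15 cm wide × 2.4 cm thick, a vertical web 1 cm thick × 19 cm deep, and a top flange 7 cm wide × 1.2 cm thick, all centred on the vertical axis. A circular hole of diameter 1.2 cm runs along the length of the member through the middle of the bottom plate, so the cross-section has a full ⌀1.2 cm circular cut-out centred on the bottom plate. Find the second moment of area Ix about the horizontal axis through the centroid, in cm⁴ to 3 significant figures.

Ix ≈ 4100 cm⁴

Split into non-overlapping primitives; take the origin at the lower-left of the bounding box.
Bottom plate: 15 × 2.4, A = 36 cm², y = 1.2 cm, Ī = 17.28 cm⁴.
Web plate: 1 × 19, A = 19 cm², y = 11.9 cm, Ī = 571.58 cm⁴.
Top plate: 7 × 1.2, A = 8.4 cm², y = 22 cm, Ī = 1.008 cm⁴.
Hole (subtracted): ⌀1.2, A = 1.131 cm², y = 1.2 cm, Ī = 0.10179 cm⁴.
Centroid: ȳ = ΣA·y / ΣA = 7.2708 cm.
Transfer each piece to the horizontal axis through the centroid using Ī + A·d² with d = y − 7.2708:
  bottom plate: d = -6.0708 cm → contributes +1 344 cm⁴
  web plate: d = 4.6292 cm → contributes +978.75 cm⁴
  top plate: d = 14.729 cm → contributes +1823.4 cm⁴
  hole: d = -6.0708 cm → contributes −41.783 cm⁴
Total I = 4104.4 cm⁴.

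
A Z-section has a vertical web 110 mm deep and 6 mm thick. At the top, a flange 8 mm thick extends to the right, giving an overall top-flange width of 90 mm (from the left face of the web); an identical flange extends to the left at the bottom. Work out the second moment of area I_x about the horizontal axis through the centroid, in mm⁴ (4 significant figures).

Break the section into simple shapes (no overlaps), measuring from the bottom-left corner of the bounding box.
Web: 6 × 110, A = 660 mm², y = 55 mm, Ī = 665 500 mm⁴.
Top flange (beyond web): 84 × 8, A = 672 mm², y = 106 mm, Ī = 3 584 mm⁴.
Bottom flange (beyond web): 84 × 8, A = 672 mm², y = 4 mm, Ī = 3 584 mm⁴.
Centroid: ȳ = ΣA·y / ΣA = 55 mm.
Transfer each piece to the horizontal axis through the centroid using Ī + A·d² with d = y − 55:
  web: d = 0 mm → contributes +665 500 mm⁴
  top flange (beyond web): d = 51 mm → contributes +1 751 456 mm⁴
  bottom flange (beyond web): d = -51 mm → contributes +1 751 456 mm⁴
Total I = 4 168 412 mm⁴.

I_x ≈ 4.168 × 10⁶ mm⁴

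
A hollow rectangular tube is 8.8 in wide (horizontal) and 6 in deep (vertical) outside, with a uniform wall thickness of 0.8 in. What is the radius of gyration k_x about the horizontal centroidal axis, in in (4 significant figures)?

Decompose the section into non-overlapping parts with the origin at the bottom-left of its bounding rectangle.
Outer rectangle: 8.8 × 6, A = 52.8 in², y = 3 in, Ī = 158.4 in⁴.
Inner void (subtracted): 7.2 × 4.4, A = 31.68 in², y = 3 in, Ī = 51.1104 in⁴.
By symmetry the centroid is at mid-height, ȳ = 3 in.
All pieces are centred on the horizontal centroidal axis, so I = ΣĪ (holes subtracted) = 107.29 in⁴.
Radius of gyration: k = √(I/A) = √(107.29 / 21.12) = 2.25389 in.

k_x ≈ 2.254 in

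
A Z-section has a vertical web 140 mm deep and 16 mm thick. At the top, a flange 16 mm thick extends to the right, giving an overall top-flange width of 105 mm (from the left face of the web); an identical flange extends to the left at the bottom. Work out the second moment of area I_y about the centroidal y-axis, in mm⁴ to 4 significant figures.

Treat the section as a set of non-overlapping primitives; coordinates are from the bounding-box lower-left.
Web: 16 × 140, A = 2 240 mm², x = 97 mm, Ī = 47786.7 mm⁴.
Top flange (beyond web): 89 × 16, A = 1 424 mm², x = 149.5 mm, Ī = 939 959 mm⁴.
Bottom flange (beyond web): 89 × 16, A = 1 424 mm², x = 44.5 mm, Ī = 939 959 mm⁴.
Centroid: x̄ = ΣA·x / ΣA = 97 mm.
Transfer each piece to the centroidal y-axis using Ī + A·d² with d = x − 97:
  web: d = 0 mm → contributes +47786.7 mm⁴
  top flange (beyond web): d = 52.5 mm → contributes +4 864 859 mm⁴
  bottom flange (beyond web): d = -52.5 mm → contributes +4 864 859 mm⁴
Total I = 9 777 504 mm⁴.

I_y ≈ 9.778 × 10⁶ mm⁴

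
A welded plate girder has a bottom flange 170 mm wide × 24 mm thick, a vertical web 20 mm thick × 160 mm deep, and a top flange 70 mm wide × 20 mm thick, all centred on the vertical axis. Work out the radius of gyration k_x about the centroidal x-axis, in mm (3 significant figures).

Split into non-overlapping primitives; take the origin at the lower-left of the bounding box.
Bottom plate: 170 × 24, A = 4 080 mm², y = 12 mm, Ī = 195 840 mm⁴.
Web plate: 20 × 160, A = 3 200 mm², y = 104 mm, Ī = 6 826 667 mm⁴.
Top plate: 70 × 20, A = 1 400 mm², y = 194 mm, Ī = 46 667 mm⁴.
Centroid: ȳ = ΣA·y / ΣA = 75.272 mm.
Transfer each piece to the centroidal x-axis using Ī + A·d² with d = y − 75.272:
  bottom plate: d = -63.272 mm → contributes +16 529 435 mm⁴
  web plate: d = 28.728 mm → contributes +9 467 641 mm⁴
  top plate: d = 118.73 mm → contributes +19 781 577 mm⁴
Total I = 45 778 652 mm⁴.
Radius of gyration: k = √(I/A) = √(45 778 652 / 8 680) = 72.623 mm.

k_x ≈ 72.6 mm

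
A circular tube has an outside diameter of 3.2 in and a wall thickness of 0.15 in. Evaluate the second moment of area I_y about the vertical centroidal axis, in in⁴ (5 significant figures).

I_y ≈ 1.6753 in⁴

Treat the section as a set of non-overlapping primitives; coordinates are from the bounding-box lower-left.
Outer circle: ⌀3.2, A = 8.042477 in², x = 1.6 in, Ī = 5.147185 in⁴.
Bore (subtracted): ⌀2.9, A = 6.605199 in², x = 1.6 in, Ī = 3.471857 in⁴.
By symmetry the centroid is at mid-width, x̄ = 1.6 in.
All pieces are centred on the vertical centroidal axis, so I = ΣĪ (holes subtracted) = 1.675328 in⁴.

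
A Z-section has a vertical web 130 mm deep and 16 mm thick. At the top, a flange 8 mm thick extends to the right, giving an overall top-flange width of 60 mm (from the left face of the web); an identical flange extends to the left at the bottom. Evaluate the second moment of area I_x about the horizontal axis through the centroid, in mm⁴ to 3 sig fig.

Treat the section as a set of non-overlapping primitives; coordinates are from the bounding-box lower-left.
Web: 16 × 130, A = 2 080 mm², y = 65 mm, Ī = 2 929 333 mm⁴.
Top flange (beyond web): 44 × 8, A = 352 mm², y = 126 mm, Ī = 1877.3 mm⁴.
Bottom flange (beyond web): 44 × 8, A = 352 mm², y = 4 mm, Ī = 1877.3 mm⁴.
Centroid: ȳ = ΣA·y / ΣA = 65 mm.
Transfer each piece to the horizontal axis through the centroid using Ī + A·d² with d = y − 65:
  web: d = 0 mm → contributes +2 929 333 mm⁴
  top flange (beyond web): d = 61 mm → contributes +1 311 669 mm⁴
  bottom flange (beyond web): d = -61 mm → contributes +1 311 669 mm⁴
Total I = 5 552 672 mm⁴.

I_x ≈ 5.55 × 10⁶ mm⁴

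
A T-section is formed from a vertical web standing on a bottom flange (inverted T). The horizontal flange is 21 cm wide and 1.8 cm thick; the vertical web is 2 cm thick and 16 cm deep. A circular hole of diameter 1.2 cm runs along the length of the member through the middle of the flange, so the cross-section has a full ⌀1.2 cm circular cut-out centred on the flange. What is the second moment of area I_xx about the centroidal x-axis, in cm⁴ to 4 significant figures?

Decompose the section into non-overlapping parts with the origin at the bottom-left of its bounding rectangle.
Flange: 21 × 1.8, A = 37.8 cm², y = 0.9 cm, Ī = 10.206 cm⁴.
Web: 2 × 16, A = 32 cm², y = 9.8 cm, Ī = 682.667 cm⁴.
Hole (subtracted): ⌀1.2, A = 1.13097 cm², y = 0.9 cm, Ī = 0.101788 cm⁴.
Centroid: ȳ = ΣA·y / ΣA = 5.04743 cm.
Transfer each piece to the centroidal x-axis using Ī + A·d² with d = y − 5.04743:
  flange: d = -4.14743 cm → contributes +660.411 cm⁴
  web: d = 4.75257 cm → contributes +1405.45 cm⁴
  hole: d = -4.14743 cm → contributes −19.5559 cm⁴
Total I = 2046.3 cm⁴.

I_xx ≈ 2046 cm⁴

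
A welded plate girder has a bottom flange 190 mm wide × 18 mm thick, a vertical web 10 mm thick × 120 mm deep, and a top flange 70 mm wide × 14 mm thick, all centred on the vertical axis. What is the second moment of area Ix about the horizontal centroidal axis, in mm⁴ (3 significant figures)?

Ix ≈ 1.71 × 10⁷ mm⁴

Decompose the section into non-overlapping parts with the origin at the bottom-left of its bounding rectangle.
Bottom plate: 190 × 18, A = 3 420 mm², y = 9 mm, Ī = 92 340 mm⁴.
Web plate: 10 × 120, A = 1 200 mm², y = 78 mm, Ī = 1 440 000 mm⁴.
Top plate: 70 × 14, A = 980 mm², y = 145 mm, Ī = 16 007 mm⁴.
Centroid: ȳ = ΣA·y / ΣA = 47.586 mm.
Transfer each piece to the horizontal centroidal axis using Ī + A·d² with d = y − 47.586:
  bottom plate: d = -38.586 mm → contributes +5 184 232 mm⁴
  web plate: d = 30.414 mm → contributes +2 550 035 mm⁴
  top plate: d = 97.414 mm → contributes +9 315 759 mm⁴
Total I = 17 050 026 mm⁴.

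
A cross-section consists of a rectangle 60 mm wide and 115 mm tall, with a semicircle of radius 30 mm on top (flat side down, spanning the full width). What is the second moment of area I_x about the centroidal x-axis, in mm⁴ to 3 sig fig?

I_x ≈ 1.35 × 10⁷ mm⁴

Treat the section as a set of non-overlapping primitives; coordinates are from the bounding-box lower-left.
Rectangular body: 60 × 115, A = 6 900 mm², y = 57.5 mm, Ī = 7 604 375 mm⁴.
Semicircular cap: semicircle r = 30, A = 1413.7 mm², y = 127.73 mm, Ī = 88 903 mm⁴.
Centroid: ȳ = ΣA·y / ΣA = 69.443 mm.
Transfer each piece to the centroidal x-axis using Ī + A·d² with d = y − 69.443:
  rectangular body: d = -11.943 mm → contributes +8 588 518 mm⁴
  semicircular cap: d = 58.29 mm → contributes +4 892 263 mm⁴
Total I = 13 480 781 mm⁴.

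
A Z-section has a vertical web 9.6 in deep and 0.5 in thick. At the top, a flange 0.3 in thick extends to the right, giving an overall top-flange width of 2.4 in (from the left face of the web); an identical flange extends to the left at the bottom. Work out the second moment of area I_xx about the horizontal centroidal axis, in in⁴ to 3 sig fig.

Break the section into simple shapes (no overlaps), measuring from the bottom-left corner of the bounding box.
Web: 0.5 × 9.6, A = 4.8 in², y = 4.8 in, Ī = 36.864 in⁴.
Top flange (beyond web): 1.9 × 0.3, A = 0.57 in², y = 9.45 in, Ī = 0.004275 in⁴.
Bottom flange (beyond web): 1.9 × 0.3, A = 0.57 in², y = 0.15 in, Ī = 0.004275 in⁴.
Centroid: ȳ = ΣA·y / ΣA = 4.8 in.
Transfer each piece to the horizontal centroidal axis using Ī + A·d² with d = y − 4.8:
  web: d = 0 in → contributes +36.864 in⁴
  top flange (beyond web): d = 4.65 in → contributes +12.329 in⁴
  bottom flange (beyond web): d = -4.65 in → contributes +12.329 in⁴
Total I = 61.522 in⁴.

I_xx ≈ 61.5 in⁴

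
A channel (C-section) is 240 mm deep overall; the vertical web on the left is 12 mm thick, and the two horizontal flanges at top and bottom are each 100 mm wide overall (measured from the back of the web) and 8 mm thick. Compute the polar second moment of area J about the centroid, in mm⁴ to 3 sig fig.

Split into non-overlapping primitives; take the origin at the lower-left of the bounding box.
Web: 12 × 240, A = 2 880 mm², y = 120 mm, Ī = 13 824 000 mm⁴.
Top flange (beyond web): 88 × 8, A = 704 mm², y = 236 mm, Ī = 3754.7 mm⁴.
Bottom flange (beyond web): 88 × 8, A = 704 mm², y = 4 mm, Ī = 3754.7 mm⁴.
By symmetry the centroid is at mid-height, ȳ = 120 mm.
Transfer each piece to the centroidal x-axis using Ī + A·d² with d = y − 120:
  web: d = 0 mm → contributes +13 824 000 mm⁴
  top flange (beyond web): d = 116 mm → contributes +9 476 779 mm⁴
  bottom flange (beyond web): d = -116 mm → contributes +9 476 779 mm⁴
Total I = 32 777 557 mm⁴.
For the y-axis: x̄ = 22.418 mm.
Repeating about the centroidal y-axis gives I_y = 3 307 368 mm⁴.
Polar second moment: J = I_x + I_y = 36 084 926 mm⁴.

J ≈ 3.61 × 10⁷ mm⁴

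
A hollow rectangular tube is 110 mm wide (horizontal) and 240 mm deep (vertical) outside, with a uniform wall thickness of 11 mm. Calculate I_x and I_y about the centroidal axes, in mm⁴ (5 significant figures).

Break the section into simple shapes (no overlaps), measuring from the bottom-left corner of the bounding box.
Outer rectangle: 110 × 240, A = 26 400 mm², y = 120 mm, Ī = 126 720 000 mm⁴.
Inner void (subtracted): 88 × 218, A = 19 184 mm², y = 120 mm, Ī = 75 975 035 mm⁴.
By symmetry the centroid is at mid-height, ȳ = 120 mm.
All pieces are centred on the centroidal x-axis, so I = ΣĪ (holes subtracted) = 50 744 965 mm⁴.
Repeating about the centroidal y-axis gives I_y = 14 239 925 mm⁴.

I_x ≈ 5.0745 × 10⁷ mm⁴, I_y ≈ 1.4240 × 10⁷ mm⁴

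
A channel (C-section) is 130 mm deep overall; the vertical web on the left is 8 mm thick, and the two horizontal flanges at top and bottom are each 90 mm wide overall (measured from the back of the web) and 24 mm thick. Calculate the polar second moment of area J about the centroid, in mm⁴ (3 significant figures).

J ≈ 1.66 × 10⁷ mm⁴

Treat the section as a set of non-overlapping primitives; coordinates are from the bounding-box lower-left.
Web: 8 × 130, A = 1 040 mm², y = 65 mm, Ī = 1 464 667 mm⁴.
Top flange (beyond web): 82 × 24, A = 1 968 mm², y = 118 mm, Ī = 94 464 mm⁴.
Bottom flange (beyond web): 82 × 24, A = 1 968 mm², y = 12 mm, Ī = 94 464 mm⁴.
By symmetry the centroid is at mid-height, ȳ = 65 mm.
Transfer each piece to the centroidal x-axis using Ī + A·d² with d = y − 65:
  web: d = 0 mm → contributes +1 464 667 mm⁴
  top flange (beyond web): d = 53 mm → contributes +5 622 576 mm⁴
  bottom flange (beyond web): d = -53 mm → contributes +5 622 576 mm⁴
Total I = 12 709 819 mm⁴.
For the y-axis: x̄ = 39.595 mm.
Repeating about the centroidal y-axis gives I_y = 3 876 858 mm⁴.
Polar second moment: J = I_x + I_y = 16 586 677 mm⁴.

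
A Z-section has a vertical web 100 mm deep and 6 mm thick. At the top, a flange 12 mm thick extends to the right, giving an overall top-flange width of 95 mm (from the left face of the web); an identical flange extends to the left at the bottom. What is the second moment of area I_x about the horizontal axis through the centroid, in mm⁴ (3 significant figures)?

I_x ≈ 4.66 × 10⁶ mm⁴

Split into non-overlapping primitives; take the origin at the lower-left of the bounding box.
Web: 6 × 100, A = 600 mm², y = 50 mm, Ī = 500 000 mm⁴.
Top flange (beyond web): 89 × 12, A = 1 068 mm², y = 94 mm, Ī = 12 816 mm⁴.
Bottom flange (beyond web): 89 × 12, A = 1 068 mm², y = 6 mm, Ī = 12 816 mm⁴.
Centroid: ȳ = ΣA·y / ΣA = 50 mm.
Transfer each piece to the horizontal axis through the centroid using Ī + A·d² with d = y − 50:
  web: d = 0 mm → contributes +500 000 mm⁴
  top flange (beyond web): d = 44 mm → contributes +2 080 464 mm⁴
  bottom flange (beyond web): d = -44 mm → contributes +2 080 464 mm⁴
Total I = 4 660 928 mm⁴.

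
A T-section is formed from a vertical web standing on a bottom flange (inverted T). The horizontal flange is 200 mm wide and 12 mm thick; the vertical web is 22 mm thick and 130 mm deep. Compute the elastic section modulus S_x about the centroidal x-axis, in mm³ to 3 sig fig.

S_x ≈ 1.09 × 10⁵ mm³

Break the section into simple shapes (no overlaps), measuring from the bottom-left corner of the bounding box.
Flange: 200 × 12, A = 2 400 mm², y = 6 mm, Ī = 28 800 mm⁴.
Web: 22 × 130, A = 2 860 mm², y = 77 mm, Ī = 4 027 833 mm⁴.
Centroid: ȳ = ΣA·y / ΣA = 44.605 mm.
Transfer each piece to the centroidal x-axis using Ī + A·d² with d = y − 44.605:
  flange: d = -38.605 mm → contributes +3 605 549 mm⁴
  web: d = 32.395 mm → contributes +7 029 301 mm⁴
Total I = 10 634 851 mm⁴.
Extreme fibre distance c = 97.395 mm; S = I/c = 109 192 mm³.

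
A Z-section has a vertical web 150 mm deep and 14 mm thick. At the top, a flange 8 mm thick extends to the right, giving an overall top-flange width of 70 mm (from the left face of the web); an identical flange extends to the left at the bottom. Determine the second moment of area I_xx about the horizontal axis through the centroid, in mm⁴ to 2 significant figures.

Split into non-overlapping primitives; take the origin at the lower-left of the bounding box.
Web: 14 × 150, A = 2 100 mm², y = 75 mm, Ī = 3 937 500 mm⁴.
Top flange (beyond web): 56 × 8, A = 448 mm², y = 146 mm, Ī = 2 389 mm⁴.
Bottom flange (beyond web): 56 × 8, A = 448 mm², y = 4 mm, Ī = 2 389 mm⁴.
Centroid: ȳ = ΣA·y / ΣA = 75 mm.
Transfer each piece to the horizontal axis through the centroid using Ī + A·d² with d = y − 75:
  web: d = 0 mm → contributes +3 937 500 mm⁴
  top flange (beyond web): d = 71 mm → contributes +2 260 757 mm⁴
  bottom flange (beyond web): d = -71 mm → contributes +2 260 757 mm⁴
Total I = 8 459 015 mm⁴.

I_xx ≈ 8.5 × 10⁶ mm⁴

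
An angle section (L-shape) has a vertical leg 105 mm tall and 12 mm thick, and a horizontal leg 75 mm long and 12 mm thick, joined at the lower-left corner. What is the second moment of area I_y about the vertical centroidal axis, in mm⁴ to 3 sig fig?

I_y ≈ 9.30 × 10⁵ mm⁴

Treat the section as a set of non-overlapping primitives; coordinates are from the bounding-box lower-left.
Vertical leg: 12 × 105, A = 1 260 mm², x = 6 mm, Ī = 15 120 mm⁴.
Horizontal leg (remainder): 63 × 12, A = 756 mm², x = 43.5 mm, Ī = 250 047 mm⁴.
Centroid: x̄ = ΣA·x / ΣA = 20.063 mm.
Transfer each piece to the vertical centroidal axis using Ī + A·d² with d = x − 20.063:
  vertical leg: d = -14.063 mm → contributes +264 290 mm⁴
  horizontal leg (remainder): d = 23.438 mm → contributes +665 330 mm⁴
Total I = 929 620 mm⁴.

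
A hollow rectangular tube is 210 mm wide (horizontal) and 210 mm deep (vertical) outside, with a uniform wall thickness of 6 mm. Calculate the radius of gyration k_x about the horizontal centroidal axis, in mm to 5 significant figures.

k_x ≈ 83.319 mm

Split into non-overlapping primitives; take the origin at the lower-left of the bounding box.
Outer rectangle: 210 × 210, A = 44 100 mm², y = 105 mm, Ī = 162 067 500 mm⁴.
Inner void (subtracted): 198 × 198, A = 39 204 mm², y = 105 mm, Ī = 128 079 468 mm⁴.
By symmetry the centroid is at mid-height, ȳ = 105 mm.
All pieces are centred on the horizontal centroidal axis, so I = ΣĪ (holes subtracted) = 33 988 032 mm⁴.
Radius of gyration: k = √(I/A) = √(33 988 032 / 4 896) = 83.31867 mm.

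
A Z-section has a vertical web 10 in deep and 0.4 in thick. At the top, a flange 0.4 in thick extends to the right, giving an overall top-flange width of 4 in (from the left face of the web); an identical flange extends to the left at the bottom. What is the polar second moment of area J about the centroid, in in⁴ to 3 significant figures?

Decompose the section into non-overlapping parts with the origin at the bottom-left of its bounding rectangle.
Web: 0.4 × 10, A = 4 in², y = 5 in, Ī = 33.333 in⁴.
Top flange (beyond web): 3.6 × 0.4, A = 1.44 in², y = 9.8 in, Ī = 0.0192 in⁴.
Bottom flange (beyond web): 3.6 × 0.4, A = 1.44 in², y = 0.2 in, Ī = 0.0192 in⁴.
Centroid: ȳ = ΣA·y / ΣA = 5 in.
Transfer each piece to the centroidal x-axis using Ī + A·d² with d = y − 5:
  web: d = 0 in → contributes +33.333 in⁴
  top flange (beyond web): d = 4.8 in → contributes +33.197 in⁴
  bottom flange (beyond web): d = -4.8 in → contributes +33.197 in⁴
Total I = 99.727 in⁴.
For the y-axis: x̄ = 3.8 in.
Repeating about the centroidal y-axis gives I_y = 14.684 in⁴.
Polar second moment: J = I_x + I_y = 114.41 in⁴.

J ≈ 114 in⁴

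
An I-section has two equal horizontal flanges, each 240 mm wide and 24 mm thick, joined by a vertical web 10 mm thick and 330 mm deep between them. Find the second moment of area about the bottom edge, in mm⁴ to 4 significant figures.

Decompose the section into non-overlapping parts with the origin at the bottom-left of its bounding rectangle.
Bottom flange: 240 × 24, A = 5 760 mm², y = 12 mm, Ī = 276 480 mm⁴.
Web: 10 × 330, A = 3 300 mm², y = 189 mm, Ī = 29 947 500 mm⁴.
Top flange: 240 × 24, A = 5 760 mm², y = 366 mm, Ī = 276 480 mm⁴.
Transfer each piece to the base of the section using Ī + A·d² with d = y − 0:
  bottom flange: d = 12 mm → contributes +1 105 920 mm⁴
  web: d = 189 mm → contributes +147 826 800 mm⁴
  top flange: d = 366 mm → contributes +771 863 040 mm⁴
Total I = 920 795 760 mm⁴.

I_base ≈ 9.208 × 10⁸ mm⁴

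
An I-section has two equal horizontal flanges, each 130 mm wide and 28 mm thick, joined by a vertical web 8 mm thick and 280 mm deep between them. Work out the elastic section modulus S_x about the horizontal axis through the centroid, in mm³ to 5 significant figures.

S_x ≈ 1.1176 × 10⁶ mm³

Break the section into simple shapes (no overlaps), measuring from the bottom-left corner of the bounding box.
Bottom flange: 130 × 28, A = 3 640 mm², y = 14 mm, Ī = 237813.3 mm⁴.
Web: 8 × 280, A = 2 240 mm², y = 168 mm, Ī = 14 634 667 mm⁴.
Top flange: 130 × 28, A = 3 640 mm², y = 322 mm, Ī = 237813.3 mm⁴.
By symmetry the centroid is at mid-height, ȳ = 168 mm.
Transfer each piece to the horizontal axis through the centroid using Ī + A·d² with d = y − 168:
  bottom flange: d = -154 mm → contributes +86 564 053 mm⁴
  web: d = 0 mm → contributes +14 634 667 mm⁴
  top flange: d = 154 mm → contributes +86 564 053 mm⁴
Total I = 187 762 773 mm⁴.
Extreme fibre distance c = 168 mm; S = I/c = 1 117 636 mm³.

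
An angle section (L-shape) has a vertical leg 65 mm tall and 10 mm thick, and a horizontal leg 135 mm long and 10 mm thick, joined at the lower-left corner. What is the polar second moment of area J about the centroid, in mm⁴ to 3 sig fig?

Decompose the section into non-overlapping parts with the origin at the bottom-left of its bounding rectangle.
Vertical leg: 10 × 65, A = 650 mm², y = 32.5 mm, Ī = 228 854 mm⁴.
Horizontal leg (remainder): 125 × 10, A = 1 250 mm², y = 5 mm, Ī = 10 417 mm⁴.
Centroid: ȳ = ΣA·y / ΣA = 14.408 mm.
Transfer each piece to the centroidal x-axis using Ī + A·d² with d = y − 14.408:
  vertical leg: d = 18.092 mm → contributes +441 615 mm⁴
  horizontal leg (remainder): d = -9.4079 mm → contributes +121 052 mm⁴
Total I = 562 667 mm⁴.
For the y-axis: x̄ = 49.408 mm.
Repeating about the centroidal y-axis gives I_y = 3 581 417 mm⁴.
Polar second moment: J = I_x + I_y = 4 144 084 mm⁴.

J ≈ 4.14 × 10⁶ mm⁴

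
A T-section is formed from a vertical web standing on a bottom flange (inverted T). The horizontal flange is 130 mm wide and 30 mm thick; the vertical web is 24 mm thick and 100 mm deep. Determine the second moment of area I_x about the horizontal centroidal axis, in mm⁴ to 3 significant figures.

I_x ≈ 8.57 × 10⁶ mm⁴

Treat the section as a set of non-overlapping primitives; coordinates are from the bounding-box lower-left.
Flange: 130 × 30, A = 3 900 mm², y = 15 mm, Ī = 292 500 mm⁴.
Web: 24 × 100, A = 2 400 mm², y = 80 mm, Ī = 2 000 000 mm⁴.
Centroid: ȳ = ΣA·y / ΣA = 39.762 mm.
Transfer each piece to the horizontal centroidal axis using Ī + A·d² with d = y − 39.762:
  flange: d = -24.762 mm → contributes +2 683 793 mm⁴
  web: d = 40.238 mm → contributes +5 885 850 mm⁴
Total I = 8 569 643 mm⁴.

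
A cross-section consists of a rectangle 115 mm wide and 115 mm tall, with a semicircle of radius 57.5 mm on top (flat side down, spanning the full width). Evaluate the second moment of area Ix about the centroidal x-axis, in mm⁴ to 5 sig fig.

Treat the section as a set of non-overlapping primitives; coordinates are from the bounding-box lower-left.
Rectangular body: 115 × 115, A = 13 225 mm², y = 57.5 mm, Ī = 14 575 052 mm⁴.
Semicircular cap: semicircle r = 57.5, A = 5193.445 mm², y = 139.4038 mm, Ī = 1 199 785 mm⁴.
Centroid: ȳ = ΣA·y / ΣA = 80.59439 mm.
Transfer each piece to the centroidal x-axis using Ī + A·d² with d = y − 80.59439:
  rectangular body: d = -23.09439 mm → contributes +21 628 615 mm⁴
  semicircular cap: d = 58.80937 mm → contributes +19 161 535 mm⁴
Total I = 40 790 150 mm⁴.

Ix ≈ 4.0790 × 10⁷ mm⁴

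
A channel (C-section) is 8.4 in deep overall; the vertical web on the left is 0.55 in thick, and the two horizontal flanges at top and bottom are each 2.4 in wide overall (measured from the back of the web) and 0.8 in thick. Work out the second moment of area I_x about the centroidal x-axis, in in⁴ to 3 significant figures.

Treat the section as a set of non-overlapping primitives; coordinates are from the bounding-box lower-left.
Web: 0.55 × 8.4, A = 4.62 in², y = 4.2 in, Ī = 27.166 in⁴.
Top flange (beyond web): 1.85 × 0.8, A = 1.48 in², y = 8 in, Ī = 0.078933 in⁴.
Bottom flange (beyond web): 1.85 × 0.8, A = 1.48 in², y = 0.4 in, Ī = 0.078933 in⁴.
By symmetry the centroid is at mid-height, ȳ = 4.2 in.
Transfer each piece to the centroidal x-axis using Ī + A·d² with d = y − 4.2:
  web: d = 0 in → contributes +27.166 in⁴
  top flange (beyond web): d = 3.8 in → contributes +21.45 in⁴
  bottom flange (beyond web): d = -3.8 in → contributes +21.45 in⁴
Total I = 70.066 in⁴.

I_x ≈ 70.1 in⁴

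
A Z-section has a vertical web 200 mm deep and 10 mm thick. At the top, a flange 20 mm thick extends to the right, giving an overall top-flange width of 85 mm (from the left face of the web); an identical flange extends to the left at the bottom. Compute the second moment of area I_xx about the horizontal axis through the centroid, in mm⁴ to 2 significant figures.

Break the section into simple shapes (no overlaps), measuring from the bottom-left corner of the bounding box.
Web: 10 × 200, A = 2 000 mm², y = 100 mm, Ī = 6 666 667 mm⁴.
Top flange (beyond web): 75 × 20, A = 1 500 mm², y = 190 mm, Ī = 50 000 mm⁴.
Bottom flange (beyond web): 75 × 20, A = 1 500 mm², y = 10 mm, Ī = 50 000 mm⁴.
Centroid: ȳ = ΣA·y / ΣA = 100 mm.
Transfer each piece to the horizontal axis through the centroid using Ī + A·d² with d = y − 100:
  web: d = 0 mm → contributes +6 666 667 mm⁴
  top flange (beyond web): d = 90 mm → contributes +12 200 000 mm⁴
  bottom flange (beyond web): d = -90 mm → contributes +12 200 000 mm⁴
Total I = 31 066 667 mm⁴.

I_xx ≈ 3.1 × 10⁷ mm⁴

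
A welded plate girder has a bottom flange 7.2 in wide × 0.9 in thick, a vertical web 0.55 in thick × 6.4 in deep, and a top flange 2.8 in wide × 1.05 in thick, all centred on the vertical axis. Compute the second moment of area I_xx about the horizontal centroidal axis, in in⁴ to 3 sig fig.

Decompose the section into non-overlapping parts with the origin at the bottom-left of its bounding rectangle.
Bottom plate: 7.2 × 0.9, A = 6.48 in², y = 0.45 in, Ī = 0.4374 in⁴.
Web plate: 0.55 × 6.4, A = 3.52 in², y = 4.1 in, Ī = 12.015 in⁴.
Top plate: 2.8 × 1.05, A = 2.94 in², y = 7.825 in, Ī = 0.27011 in⁴.
Centroid: ȳ = ΣA·y / ΣA = 3.1185 in.
Transfer each piece to the horizontal centroidal axis using Ī + A·d² with d = y − 3.1185:
  bottom plate: d = -2.6685 in → contributes +46.581 in⁴
  web plate: d = 0.98149 in → contributes +15.406 in⁴
  top plate: d = 4.7065 in → contributes +65.394 in⁴
Total I = 127.38 in⁴.

I_xx ≈ 127 in⁴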